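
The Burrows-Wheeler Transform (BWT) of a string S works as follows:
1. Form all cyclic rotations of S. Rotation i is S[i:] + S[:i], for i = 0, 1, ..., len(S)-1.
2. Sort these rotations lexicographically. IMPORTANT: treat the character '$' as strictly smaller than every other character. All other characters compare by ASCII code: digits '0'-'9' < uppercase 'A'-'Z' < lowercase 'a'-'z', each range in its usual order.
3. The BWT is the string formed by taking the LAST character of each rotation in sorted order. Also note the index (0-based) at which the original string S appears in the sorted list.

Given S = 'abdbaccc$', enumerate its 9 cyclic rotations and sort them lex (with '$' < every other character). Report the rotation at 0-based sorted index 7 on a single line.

All 9 rotations (rotation i = S[i:]+S[:i]):
  rot[0] = abdbaccc$
  rot[1] = bdbaccc$a
  rot[2] = dbaccc$ab
  rot[3] = baccc$abd
  rot[4] = accc$abdb
  rot[5] = ccc$abdba
  rot[6] = cc$abdbac
  rot[7] = c$abdbacc
  rot[8] = $abdbaccc
Sorted (with $ < everything):
  sorted[0] = $abdbaccc
  sorted[1] = abdbaccc$
  sorted[2] = accc$abdb
  sorted[3] = baccc$abd
  sorted[4] = bdbaccc$a
  sorted[5] = c$abdbacc
  sorted[6] = cc$abdbac
  sorted[7] = ccc$abdba
  sorted[8] = dbaccc$ab
sorted[7] = ccc$abdba

Answer: ccc$abdba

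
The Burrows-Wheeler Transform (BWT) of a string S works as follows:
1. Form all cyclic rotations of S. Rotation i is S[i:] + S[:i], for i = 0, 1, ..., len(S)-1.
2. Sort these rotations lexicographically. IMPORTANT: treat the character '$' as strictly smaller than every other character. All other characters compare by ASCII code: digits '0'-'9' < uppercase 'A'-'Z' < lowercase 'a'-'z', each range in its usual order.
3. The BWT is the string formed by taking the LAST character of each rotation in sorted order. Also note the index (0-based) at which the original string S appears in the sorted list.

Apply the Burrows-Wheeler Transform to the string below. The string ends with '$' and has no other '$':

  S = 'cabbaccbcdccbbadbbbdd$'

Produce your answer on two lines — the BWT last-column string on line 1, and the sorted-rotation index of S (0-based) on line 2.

All 22 rotations (rotation i = S[i:]+S[:i]):
  rot[0] = cabbaccbcdccbbadbbbdd$
  rot[1] = abbaccbcdccbbadbbbdd$c
  rot[2] = bbaccbcdccbbadbbbdd$ca
  rot[3] = baccbcdccbbadbbbdd$cab
  rot[4] = accbcdccbbadbbbdd$cabb
  rot[5] = ccbcdccbbadbbbdd$cabba
  rot[6] = cbcdccbbadbbbdd$cabbac
  rot[7] = bcdccbbadbbbdd$cabbacc
  rot[8] = cdccbbadbbbdd$cabbaccb
  rot[9] = dccbbadbbbdd$cabbaccbc
  rot[10] = ccbbadbbbdd$cabbaccbcd
  rot[11] = cbbadbbbdd$cabbaccbcdc
  rot[12] = bbadbbbdd$cabbaccbcdcc
  rot[13] = badbbbdd$cabbaccbcdccb
  rot[14] = adbbbdd$cabbaccbcdccbb
  rot[15] = dbbbdd$cabbaccbcdccbba
  rot[16] = bbbdd$cabbaccbcdccbbad
  rot[17] = bbdd$cabbaccbcdccbbadb
  rot[18] = bdd$cabbaccbcdccbbadbb
  rot[19] = dd$cabbaccbcdccbbadbbb
  rot[20] = d$cabbaccbcdccbbadbbbd
  rot[21] = $cabbaccbcdccbbadbbbdd
Sorted (with $ < everything):
  sorted[0] = $cabbaccbcdccbbadbbbdd  (last char: 'd')
  sorted[1] = abbaccbcdccbbadbbbdd$c  (last char: 'c')
  sorted[2] = accbcdccbbadbbbdd$cabb  (last char: 'b')
  sorted[3] = adbbbdd$cabbaccbcdccbb  (last char: 'b')
  sorted[4] = baccbcdccbbadbbbdd$cab  (last char: 'b')
  sorted[5] = badbbbdd$cabbaccbcdccb  (last char: 'b')
  sorted[6] = bbaccbcdccbbadbbbdd$ca  (last char: 'a')
  sorted[7] = bbadbbbdd$cabbaccbcdcc  (last char: 'c')
  sorted[8] = bbbdd$cabbaccbcdccbbad  (last char: 'd')
  sorted[9] = bbdd$cabbaccbcdccbbadb  (last char: 'b')
  sorted[10] = bcdccbbadbbbdd$cabbacc  (last char: 'c')
  sorted[11] = bdd$cabbaccbcdccbbadbb  (last char: 'b')
  sorted[12] = cabbaccbcdccbbadbbbdd$  (last char: '$')
  sorted[13] = cbbadbbbdd$cabbaccbcdc  (last char: 'c')
  sorted[14] = cbcdccbbadbbbdd$cabbac  (last char: 'c')
  sorted[15] = ccbbadbbbdd$cabbaccbcd  (last char: 'd')
  sorted[16] = ccbcdccbbadbbbdd$cabba  (last char: 'a')
  sorted[17] = cdccbbadbbbdd$cabbaccb  (last char: 'b')
  sorted[18] = d$cabbaccbcdccbbadbbbd  (last char: 'd')
  sorted[19] = dbbbdd$cabbaccbcdccbba  (last char: 'a')
  sorted[20] = dccbbadbbbdd$cabbaccbc  (last char: 'c')
  sorted[21] = dd$cabbaccbcdccbbadbbb  (last char: 'b')
Last column: dcbbbbacdbcb$ccdabdacb
Original string S is at sorted index 12

Answer: dcbbbbacdbcb$ccdabdacb
12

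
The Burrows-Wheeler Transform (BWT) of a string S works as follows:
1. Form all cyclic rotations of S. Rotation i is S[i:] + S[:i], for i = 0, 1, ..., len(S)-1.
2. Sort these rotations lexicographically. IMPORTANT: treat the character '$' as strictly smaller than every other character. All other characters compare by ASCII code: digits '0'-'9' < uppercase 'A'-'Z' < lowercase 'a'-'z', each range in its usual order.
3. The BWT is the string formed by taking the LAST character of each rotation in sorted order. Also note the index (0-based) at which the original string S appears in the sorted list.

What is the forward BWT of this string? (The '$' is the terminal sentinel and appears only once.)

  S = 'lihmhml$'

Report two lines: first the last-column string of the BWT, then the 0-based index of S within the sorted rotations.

Answer: limlm$hh
5

Derivation:
All 8 rotations (rotation i = S[i:]+S[:i]):
  rot[0] = lihmhml$
  rot[1] = ihmhml$l
  rot[2] = hmhml$li
  rot[3] = mhml$lih
  rot[4] = hml$lihm
  rot[5] = ml$lihmh
  rot[6] = l$lihmhm
  rot[7] = $lihmhml
Sorted (with $ < everything):
  sorted[0] = $lihmhml  (last char: 'l')
  sorted[1] = hmhml$li  (last char: 'i')
  sorted[2] = hml$lihm  (last char: 'm')
  sorted[3] = ihmhml$l  (last char: 'l')
  sorted[4] = l$lihmhm  (last char: 'm')
  sorted[5] = lihmhml$  (last char: '$')
  sorted[6] = mhml$lih  (last char: 'h')
  sorted[7] = ml$lihmh  (last char: 'h')
Last column: limlm$hh
Original string S is at sorted index 5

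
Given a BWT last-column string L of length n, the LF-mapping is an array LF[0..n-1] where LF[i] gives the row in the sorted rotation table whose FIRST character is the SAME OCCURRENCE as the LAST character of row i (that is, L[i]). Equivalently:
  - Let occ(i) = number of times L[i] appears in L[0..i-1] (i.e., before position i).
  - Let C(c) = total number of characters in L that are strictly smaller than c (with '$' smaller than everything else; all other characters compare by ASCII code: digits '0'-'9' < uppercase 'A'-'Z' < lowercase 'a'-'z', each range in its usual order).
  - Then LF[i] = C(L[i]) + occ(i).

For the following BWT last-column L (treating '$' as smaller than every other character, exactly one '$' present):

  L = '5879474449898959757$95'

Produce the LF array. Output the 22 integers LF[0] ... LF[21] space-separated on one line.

Char counts: '$':1, '4':4, '5':4, '7':4, '8':3, '9':6
C (first-col start): C('$')=0, C('4')=1, C('5')=5, C('7')=9, C('8')=13, C('9')=16
L[0]='5': occ=0, LF[0]=C('5')+0=5+0=5
L[1]='8': occ=0, LF[1]=C('8')+0=13+0=13
L[2]='7': occ=0, LF[2]=C('7')+0=9+0=9
L[3]='9': occ=0, LF[3]=C('9')+0=16+0=16
L[4]='4': occ=0, LF[4]=C('4')+0=1+0=1
L[5]='7': occ=1, LF[5]=C('7')+1=9+1=10
L[6]='4': occ=1, LF[6]=C('4')+1=1+1=2
L[7]='4': occ=2, LF[7]=C('4')+2=1+2=3
L[8]='4': occ=3, LF[8]=C('4')+3=1+3=4
L[9]='9': occ=1, LF[9]=C('9')+1=16+1=17
L[10]='8': occ=1, LF[10]=C('8')+1=13+1=14
L[11]='9': occ=2, LF[11]=C('9')+2=16+2=18
L[12]='8': occ=2, LF[12]=C('8')+2=13+2=15
L[13]='9': occ=3, LF[13]=C('9')+3=16+3=19
L[14]='5': occ=1, LF[14]=C('5')+1=5+1=6
L[15]='9': occ=4, LF[15]=C('9')+4=16+4=20
L[16]='7': occ=2, LF[16]=C('7')+2=9+2=11
L[17]='5': occ=2, LF[17]=C('5')+2=5+2=7
L[18]='7': occ=3, LF[18]=C('7')+3=9+3=12
L[19]='$': occ=0, LF[19]=C('$')+0=0+0=0
L[20]='9': occ=5, LF[20]=C('9')+5=16+5=21
L[21]='5': occ=3, LF[21]=C('5')+3=5+3=8

Answer: 5 13 9 16 1 10 2 3 4 17 14 18 15 19 6 20 11 7 12 0 21 8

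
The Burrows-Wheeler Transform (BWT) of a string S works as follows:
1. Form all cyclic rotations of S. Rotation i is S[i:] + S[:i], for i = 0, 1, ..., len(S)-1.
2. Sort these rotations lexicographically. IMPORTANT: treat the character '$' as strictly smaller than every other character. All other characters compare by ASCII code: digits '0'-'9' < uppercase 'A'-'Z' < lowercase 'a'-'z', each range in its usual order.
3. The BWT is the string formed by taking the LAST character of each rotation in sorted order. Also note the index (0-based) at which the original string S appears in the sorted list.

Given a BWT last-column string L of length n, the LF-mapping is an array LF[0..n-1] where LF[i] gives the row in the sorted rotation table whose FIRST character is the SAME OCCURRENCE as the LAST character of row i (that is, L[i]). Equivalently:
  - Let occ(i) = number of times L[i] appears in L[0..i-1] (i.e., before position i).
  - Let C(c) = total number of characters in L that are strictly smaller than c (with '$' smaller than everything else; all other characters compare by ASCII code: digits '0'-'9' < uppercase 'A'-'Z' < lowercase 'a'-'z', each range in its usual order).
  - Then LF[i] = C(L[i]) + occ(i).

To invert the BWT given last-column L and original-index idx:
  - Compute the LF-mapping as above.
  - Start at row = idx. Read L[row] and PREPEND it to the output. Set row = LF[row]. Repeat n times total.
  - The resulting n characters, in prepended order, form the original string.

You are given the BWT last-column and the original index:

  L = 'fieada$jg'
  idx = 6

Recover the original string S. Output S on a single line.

Answer: gjiadeaf$

Derivation:
LF mapping: 5 7 4 1 3 2 0 8 6
Walk LF starting at row 6, prepending L[row]:
  step 1: row=6, L[6]='$', prepend. Next row=LF[6]=0
  step 2: row=0, L[0]='f', prepend. Next row=LF[0]=5
  step 3: row=5, L[5]='a', prepend. Next row=LF[5]=2
  step 4: row=2, L[2]='e', prepend. Next row=LF[2]=4
  step 5: row=4, L[4]='d', prepend. Next row=LF[4]=3
  step 6: row=3, L[3]='a', prepend. Next row=LF[3]=1
  step 7: row=1, L[1]='i', prepend. Next row=LF[1]=7
  step 8: row=7, L[7]='j', prepend. Next row=LF[7]=8
  step 9: row=8, L[8]='g', prepend. Next row=LF[8]=6
Reversed output: gjiadeaf$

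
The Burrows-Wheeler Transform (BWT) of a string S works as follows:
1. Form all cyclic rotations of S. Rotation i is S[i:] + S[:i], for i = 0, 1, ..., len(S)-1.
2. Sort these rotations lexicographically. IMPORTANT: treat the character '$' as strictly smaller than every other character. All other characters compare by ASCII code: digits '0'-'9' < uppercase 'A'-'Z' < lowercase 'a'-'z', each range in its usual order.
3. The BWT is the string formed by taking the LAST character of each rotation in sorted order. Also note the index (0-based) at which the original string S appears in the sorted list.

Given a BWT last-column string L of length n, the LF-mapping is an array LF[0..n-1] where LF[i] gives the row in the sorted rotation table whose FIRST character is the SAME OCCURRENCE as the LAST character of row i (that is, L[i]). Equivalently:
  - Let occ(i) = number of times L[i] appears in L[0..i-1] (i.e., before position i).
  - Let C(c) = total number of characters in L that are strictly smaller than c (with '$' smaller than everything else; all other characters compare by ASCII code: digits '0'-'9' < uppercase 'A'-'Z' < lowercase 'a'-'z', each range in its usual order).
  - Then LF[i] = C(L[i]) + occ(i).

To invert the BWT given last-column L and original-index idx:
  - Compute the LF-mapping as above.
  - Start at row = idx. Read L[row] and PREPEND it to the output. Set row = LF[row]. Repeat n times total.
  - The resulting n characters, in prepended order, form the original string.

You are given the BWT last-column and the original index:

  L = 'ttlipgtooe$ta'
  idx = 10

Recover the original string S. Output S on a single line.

Answer: tattoopiglet$

Derivation:
LF mapping: 9 10 5 4 8 3 11 6 7 2 0 12 1
Walk LF starting at row 10, prepending L[row]:
  step 1: row=10, L[10]='$', prepend. Next row=LF[10]=0
  step 2: row=0, L[0]='t', prepend. Next row=LF[0]=9
  step 3: row=9, L[9]='e', prepend. Next row=LF[9]=2
  step 4: row=2, L[2]='l', prepend. Next row=LF[2]=5
  step 5: row=5, L[5]='g', prepend. Next row=LF[5]=3
  step 6: row=3, L[3]='i', prepend. Next row=LF[3]=4
  step 7: row=4, L[4]='p', prepend. Next row=LF[4]=8
  step 8: row=8, L[8]='o', prepend. Next row=LF[8]=7
  step 9: row=7, L[7]='o', prepend. Next row=LF[7]=6
  step 10: row=6, L[6]='t', prepend. Next row=LF[6]=11
  step 11: row=11, L[11]='t', prepend. Next row=LF[11]=12
  step 12: row=12, L[12]='a', prepend. Next row=LF[12]=1
  step 13: row=1, L[1]='t', prepend. Next row=LF[1]=10
Reversed output: tattoopiglet$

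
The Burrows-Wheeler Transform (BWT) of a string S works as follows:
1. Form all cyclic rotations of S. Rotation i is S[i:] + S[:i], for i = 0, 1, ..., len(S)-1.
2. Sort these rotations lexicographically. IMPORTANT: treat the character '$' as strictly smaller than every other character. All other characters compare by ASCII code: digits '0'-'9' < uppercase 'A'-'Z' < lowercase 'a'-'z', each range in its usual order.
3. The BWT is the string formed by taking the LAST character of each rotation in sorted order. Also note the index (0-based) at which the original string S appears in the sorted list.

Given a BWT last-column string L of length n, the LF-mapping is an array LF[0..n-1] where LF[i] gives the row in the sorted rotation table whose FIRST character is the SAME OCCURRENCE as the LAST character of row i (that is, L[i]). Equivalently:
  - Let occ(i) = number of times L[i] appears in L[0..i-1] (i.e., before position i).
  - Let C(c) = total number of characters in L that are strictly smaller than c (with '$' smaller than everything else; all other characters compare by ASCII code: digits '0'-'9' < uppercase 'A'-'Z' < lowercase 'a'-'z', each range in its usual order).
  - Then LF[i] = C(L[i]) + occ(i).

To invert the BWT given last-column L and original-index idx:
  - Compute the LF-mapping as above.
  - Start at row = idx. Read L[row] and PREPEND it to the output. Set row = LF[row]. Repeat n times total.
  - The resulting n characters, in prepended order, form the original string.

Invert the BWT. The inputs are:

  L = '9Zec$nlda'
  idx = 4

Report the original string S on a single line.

Answer: candleZ9$

Derivation:
LF mapping: 1 2 6 4 0 8 7 5 3
Walk LF starting at row 4, prepending L[row]:
  step 1: row=4, L[4]='$', prepend. Next row=LF[4]=0
  step 2: row=0, L[0]='9', prepend. Next row=LF[0]=1
  step 3: row=1, L[1]='Z', prepend. Next row=LF[1]=2
  step 4: row=2, L[2]='e', prepend. Next row=LF[2]=6
  step 5: row=6, L[6]='l', prepend. Next row=LF[6]=7
  step 6: row=7, L[7]='d', prepend. Next row=LF[7]=5
  step 7: row=5, L[5]='n', prepend. Next row=LF[5]=8
  step 8: row=8, L[8]='a', prepend. Next row=LF[8]=3
  step 9: row=3, L[3]='c', prepend. Next row=LF[3]=4
Reversed output: candleZ9$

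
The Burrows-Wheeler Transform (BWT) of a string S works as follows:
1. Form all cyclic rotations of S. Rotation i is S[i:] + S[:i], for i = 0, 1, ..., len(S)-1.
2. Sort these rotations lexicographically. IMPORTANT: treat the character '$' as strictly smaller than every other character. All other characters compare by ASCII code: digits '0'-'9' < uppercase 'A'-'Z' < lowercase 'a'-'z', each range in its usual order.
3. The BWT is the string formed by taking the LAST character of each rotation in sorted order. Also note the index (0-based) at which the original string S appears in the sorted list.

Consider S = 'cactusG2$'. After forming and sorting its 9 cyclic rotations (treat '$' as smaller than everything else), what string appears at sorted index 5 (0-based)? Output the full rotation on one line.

All 9 rotations (rotation i = S[i:]+S[:i]):
  rot[0] = cactusG2$
  rot[1] = actusG2$c
  rot[2] = ctusG2$ca
  rot[3] = tusG2$cac
  rot[4] = usG2$cact
  rot[5] = sG2$cactu
  rot[6] = G2$cactus
  rot[7] = 2$cactusG
  rot[8] = $cactusG2
Sorted (with $ < everything):
  sorted[0] = $cactusG2
  sorted[1] = 2$cactusG
  sorted[2] = G2$cactus
  sorted[3] = actusG2$c
  sorted[4] = cactusG2$
  sorted[5] = ctusG2$ca
  sorted[6] = sG2$cactu
  sorted[7] = tusG2$cac
  sorted[8] = usG2$cact
sorted[5] = ctusG2$ca

Answer: ctusG2$ca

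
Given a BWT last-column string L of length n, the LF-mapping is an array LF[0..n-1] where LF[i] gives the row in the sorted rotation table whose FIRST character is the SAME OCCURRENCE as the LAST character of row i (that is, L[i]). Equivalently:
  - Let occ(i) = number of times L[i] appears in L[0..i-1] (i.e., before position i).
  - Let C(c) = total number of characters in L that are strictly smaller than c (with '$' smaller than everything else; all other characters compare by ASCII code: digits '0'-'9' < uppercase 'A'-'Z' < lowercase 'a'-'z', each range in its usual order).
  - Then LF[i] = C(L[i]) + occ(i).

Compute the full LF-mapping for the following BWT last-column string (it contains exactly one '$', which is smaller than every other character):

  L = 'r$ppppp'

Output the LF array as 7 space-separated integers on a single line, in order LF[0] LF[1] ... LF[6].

Char counts: '$':1, 'p':5, 'r':1
C (first-col start): C('$')=0, C('p')=1, C('r')=6
L[0]='r': occ=0, LF[0]=C('r')+0=6+0=6
L[1]='$': occ=0, LF[1]=C('$')+0=0+0=0
L[2]='p': occ=0, LF[2]=C('p')+0=1+0=1
L[3]='p': occ=1, LF[3]=C('p')+1=1+1=2
L[4]='p': occ=2, LF[4]=C('p')+2=1+2=3
L[5]='p': occ=3, LF[5]=C('p')+3=1+3=4
L[6]='p': occ=4, LF[6]=C('p')+4=1+4=5

Answer: 6 0 1 2 3 4 5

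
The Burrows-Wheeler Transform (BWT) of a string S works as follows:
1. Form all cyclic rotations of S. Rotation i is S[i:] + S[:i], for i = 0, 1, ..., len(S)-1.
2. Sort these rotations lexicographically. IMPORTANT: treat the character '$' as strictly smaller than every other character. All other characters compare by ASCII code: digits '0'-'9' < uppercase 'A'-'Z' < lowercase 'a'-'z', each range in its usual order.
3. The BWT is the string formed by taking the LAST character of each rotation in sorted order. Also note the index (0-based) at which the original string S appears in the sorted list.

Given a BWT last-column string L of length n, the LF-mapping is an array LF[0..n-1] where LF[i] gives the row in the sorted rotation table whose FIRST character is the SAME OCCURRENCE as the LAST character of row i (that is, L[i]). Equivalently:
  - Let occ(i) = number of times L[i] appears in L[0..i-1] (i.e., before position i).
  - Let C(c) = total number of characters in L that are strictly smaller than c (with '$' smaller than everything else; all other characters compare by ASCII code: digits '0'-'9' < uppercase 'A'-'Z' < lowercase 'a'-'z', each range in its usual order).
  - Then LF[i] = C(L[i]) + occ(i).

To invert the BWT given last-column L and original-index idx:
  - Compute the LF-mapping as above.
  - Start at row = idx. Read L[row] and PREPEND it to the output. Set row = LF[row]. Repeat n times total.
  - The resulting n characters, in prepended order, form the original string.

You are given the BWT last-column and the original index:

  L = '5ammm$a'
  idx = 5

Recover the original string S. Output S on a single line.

LF mapping: 1 2 4 5 6 0 3
Walk LF starting at row 5, prepending L[row]:
  step 1: row=5, L[5]='$', prepend. Next row=LF[5]=0
  step 2: row=0, L[0]='5', prepend. Next row=LF[0]=1
  step 3: row=1, L[1]='a', prepend. Next row=LF[1]=2
  step 4: row=2, L[2]='m', prepend. Next row=LF[2]=4
  step 5: row=4, L[4]='m', prepend. Next row=LF[4]=6
  step 6: row=6, L[6]='a', prepend. Next row=LF[6]=3
  step 7: row=3, L[3]='m', prepend. Next row=LF[3]=5
Reversed output: mamma5$

Answer: mamma5$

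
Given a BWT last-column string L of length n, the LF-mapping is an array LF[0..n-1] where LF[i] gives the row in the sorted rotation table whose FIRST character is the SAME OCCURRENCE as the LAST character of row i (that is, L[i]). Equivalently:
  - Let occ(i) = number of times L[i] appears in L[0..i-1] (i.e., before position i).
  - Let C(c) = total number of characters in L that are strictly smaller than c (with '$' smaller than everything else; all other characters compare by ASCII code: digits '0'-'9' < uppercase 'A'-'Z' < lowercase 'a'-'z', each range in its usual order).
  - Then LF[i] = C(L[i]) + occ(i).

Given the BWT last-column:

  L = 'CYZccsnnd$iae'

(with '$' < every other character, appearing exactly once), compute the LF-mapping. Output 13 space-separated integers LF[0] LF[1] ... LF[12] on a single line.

Answer: 1 2 3 5 6 12 10 11 7 0 9 4 8

Derivation:
Char counts: '$':1, 'C':1, 'Y':1, 'Z':1, 'a':1, 'c':2, 'd':1, 'e':1, 'i':1, 'n':2, 's':1
C (first-col start): C('$')=0, C('C')=1, C('Y')=2, C('Z')=3, C('a')=4, C('c')=5, C('d')=7, C('e')=8, C('i')=9, C('n')=10, C('s')=12
L[0]='C': occ=0, LF[0]=C('C')+0=1+0=1
L[1]='Y': occ=0, LF[1]=C('Y')+0=2+0=2
L[2]='Z': occ=0, LF[2]=C('Z')+0=3+0=3
L[3]='c': occ=0, LF[3]=C('c')+0=5+0=5
L[4]='c': occ=1, LF[4]=C('c')+1=5+1=6
L[5]='s': occ=0, LF[5]=C('s')+0=12+0=12
L[6]='n': occ=0, LF[6]=C('n')+0=10+0=10
L[7]='n': occ=1, LF[7]=C('n')+1=10+1=11
L[8]='d': occ=0, LF[8]=C('d')+0=7+0=7
L[9]='$': occ=0, LF[9]=C('$')+0=0+0=0
L[10]='i': occ=0, LF[10]=C('i')+0=9+0=9
L[11]='a': occ=0, LF[11]=C('a')+0=4+0=4
L[12]='e': occ=0, LF[12]=C('e')+0=8+0=8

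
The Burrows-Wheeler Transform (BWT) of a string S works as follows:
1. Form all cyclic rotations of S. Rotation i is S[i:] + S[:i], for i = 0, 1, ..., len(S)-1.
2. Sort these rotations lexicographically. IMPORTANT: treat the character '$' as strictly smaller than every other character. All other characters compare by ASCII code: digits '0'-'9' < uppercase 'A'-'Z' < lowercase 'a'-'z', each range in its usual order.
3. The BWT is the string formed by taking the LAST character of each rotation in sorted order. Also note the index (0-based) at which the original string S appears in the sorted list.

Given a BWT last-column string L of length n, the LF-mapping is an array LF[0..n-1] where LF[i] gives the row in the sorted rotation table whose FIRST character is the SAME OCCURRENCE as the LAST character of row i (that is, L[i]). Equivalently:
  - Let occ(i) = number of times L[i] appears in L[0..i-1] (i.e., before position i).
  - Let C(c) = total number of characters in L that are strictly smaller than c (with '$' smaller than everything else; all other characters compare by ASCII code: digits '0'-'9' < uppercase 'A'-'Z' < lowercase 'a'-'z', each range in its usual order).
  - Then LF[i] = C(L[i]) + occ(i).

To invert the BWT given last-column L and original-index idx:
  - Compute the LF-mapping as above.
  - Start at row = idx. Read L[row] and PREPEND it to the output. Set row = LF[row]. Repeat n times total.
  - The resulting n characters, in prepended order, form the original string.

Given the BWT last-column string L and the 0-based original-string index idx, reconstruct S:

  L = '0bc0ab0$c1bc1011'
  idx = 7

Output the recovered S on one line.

LF mapping: 1 10 13 2 9 11 3 0 14 5 12 15 6 4 7 8
Walk LF starting at row 7, prepending L[row]:
  step 1: row=7, L[7]='$', prepend. Next row=LF[7]=0
  step 2: row=0, L[0]='0', prepend. Next row=LF[0]=1
  step 3: row=1, L[1]='b', prepend. Next row=LF[1]=10
  step 4: row=10, L[10]='b', prepend. Next row=LF[10]=12
  step 5: row=12, L[12]='1', prepend. Next row=LF[12]=6
  step 6: row=6, L[6]='0', prepend. Next row=LF[6]=3
  step 7: row=3, L[3]='0', prepend. Next row=LF[3]=2
  step 8: row=2, L[2]='c', prepend. Next row=LF[2]=13
  step 9: row=13, L[13]='0', prepend. Next row=LF[13]=4
  step 10: row=4, L[4]='a', prepend. Next row=LF[4]=9
  step 11: row=9, L[9]='1', prepend. Next row=LF[9]=5
  step 12: row=5, L[5]='b', prepend. Next row=LF[5]=11
  step 13: row=11, L[11]='c', prepend. Next row=LF[11]=15
  step 14: row=15, L[15]='1', prepend. Next row=LF[15]=8
  step 15: row=8, L[8]='c', prepend. Next row=LF[8]=14
  step 16: row=14, L[14]='1', prepend. Next row=LF[14]=7
Reversed output: 1c1cb1a0c001bb0$

Answer: 1c1cb1a0c001bb0$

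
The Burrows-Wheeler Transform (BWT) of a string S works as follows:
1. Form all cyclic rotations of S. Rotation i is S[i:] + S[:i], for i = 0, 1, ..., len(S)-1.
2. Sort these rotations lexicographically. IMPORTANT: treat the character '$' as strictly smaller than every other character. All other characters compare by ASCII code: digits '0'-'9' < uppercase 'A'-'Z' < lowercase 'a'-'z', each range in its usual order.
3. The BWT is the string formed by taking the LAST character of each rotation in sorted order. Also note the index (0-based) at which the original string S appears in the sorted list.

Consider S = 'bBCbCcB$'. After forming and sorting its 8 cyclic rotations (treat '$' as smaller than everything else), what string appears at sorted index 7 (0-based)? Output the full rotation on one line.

All 8 rotations (rotation i = S[i:]+S[:i]):
  rot[0] = bBCbCcB$
  rot[1] = BCbCcB$b
  rot[2] = CbCcB$bB
  rot[3] = bCcB$bBC
  rot[4] = CcB$bBCb
  rot[5] = cB$bBCbC
  rot[6] = B$bBCbCc
  rot[7] = $bBCbCcB
Sorted (with $ < everything):
  sorted[0] = $bBCbCcB
  sorted[1] = B$bBCbCc
  sorted[2] = BCbCcB$b
  sorted[3] = CbCcB$bB
  sorted[4] = CcB$bBCb
  sorted[5] = bBCbCcB$
  sorted[6] = bCcB$bBC
  sorted[7] = cB$bBCbC
sorted[7] = cB$bBCbC

Answer: cB$bBCbC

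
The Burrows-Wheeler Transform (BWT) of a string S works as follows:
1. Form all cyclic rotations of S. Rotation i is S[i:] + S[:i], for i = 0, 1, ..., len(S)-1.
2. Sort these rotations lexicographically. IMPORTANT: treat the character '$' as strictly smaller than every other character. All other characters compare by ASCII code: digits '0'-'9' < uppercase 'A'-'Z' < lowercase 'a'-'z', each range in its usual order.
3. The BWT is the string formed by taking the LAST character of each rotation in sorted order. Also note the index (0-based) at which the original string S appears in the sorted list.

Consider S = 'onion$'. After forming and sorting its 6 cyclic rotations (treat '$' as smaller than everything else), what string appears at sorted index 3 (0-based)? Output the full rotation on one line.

All 6 rotations (rotation i = S[i:]+S[:i]):
  rot[0] = onion$
  rot[1] = nion$o
  rot[2] = ion$on
  rot[3] = on$oni
  rot[4] = n$onio
  rot[5] = $onion
Sorted (with $ < everything):
  sorted[0] = $onion
  sorted[1] = ion$on
  sorted[2] = n$onio
  sorted[3] = nion$o
  sorted[4] = on$oni
  sorted[5] = onion$
sorted[3] = nion$o

Answer: nion$o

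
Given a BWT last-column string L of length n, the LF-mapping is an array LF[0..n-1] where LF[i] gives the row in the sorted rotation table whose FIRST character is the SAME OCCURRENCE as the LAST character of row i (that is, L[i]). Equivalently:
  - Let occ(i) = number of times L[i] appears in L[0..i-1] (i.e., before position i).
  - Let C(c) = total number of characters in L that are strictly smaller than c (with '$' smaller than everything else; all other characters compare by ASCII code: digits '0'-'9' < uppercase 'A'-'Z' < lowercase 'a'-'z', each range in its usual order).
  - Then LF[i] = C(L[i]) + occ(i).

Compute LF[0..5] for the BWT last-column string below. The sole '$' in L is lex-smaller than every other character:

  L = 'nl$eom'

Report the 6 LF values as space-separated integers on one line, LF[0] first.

Answer: 4 2 0 1 5 3

Derivation:
Char counts: '$':1, 'e':1, 'l':1, 'm':1, 'n':1, 'o':1
C (first-col start): C('$')=0, C('e')=1, C('l')=2, C('m')=3, C('n')=4, C('o')=5
L[0]='n': occ=0, LF[0]=C('n')+0=4+0=4
L[1]='l': occ=0, LF[1]=C('l')+0=2+0=2
L[2]='$': occ=0, LF[2]=C('$')+0=0+0=0
L[3]='e': occ=0, LF[3]=C('e')+0=1+0=1
L[4]='o': occ=0, LF[4]=C('o')+0=5+0=5
L[5]='m': occ=0, LF[5]=C('m')+0=3+0=3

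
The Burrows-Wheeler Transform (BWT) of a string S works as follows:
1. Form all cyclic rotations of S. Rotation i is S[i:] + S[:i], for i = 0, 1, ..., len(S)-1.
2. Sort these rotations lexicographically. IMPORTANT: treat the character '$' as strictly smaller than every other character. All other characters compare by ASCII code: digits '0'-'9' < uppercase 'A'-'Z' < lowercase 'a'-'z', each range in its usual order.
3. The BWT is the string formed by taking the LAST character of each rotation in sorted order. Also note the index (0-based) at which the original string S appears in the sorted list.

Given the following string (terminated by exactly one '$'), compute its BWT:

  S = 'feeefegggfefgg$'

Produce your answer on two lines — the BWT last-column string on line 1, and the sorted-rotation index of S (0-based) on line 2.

Answer: gfeeff$geeggfge
6

Derivation:
All 15 rotations (rotation i = S[i:]+S[:i]):
  rot[0] = feeefegggfefgg$
  rot[1] = eeefegggfefgg$f
  rot[2] = eefegggfefgg$fe
  rot[3] = efegggfefgg$fee
  rot[4] = fegggfefgg$feee
  rot[5] = egggfefgg$feeef
  rot[6] = gggfefgg$feeefe
  rot[7] = ggfefgg$feeefeg
  rot[8] = gfefgg$feeefegg
  rot[9] = fefgg$feeefeggg
  rot[10] = efgg$feeefegggf
  rot[11] = fgg$feeefegggfe
  rot[12] = gg$feeefegggfef
  rot[13] = g$feeefegggfefg
  rot[14] = $feeefegggfefgg
Sorted (with $ < everything):
  sorted[0] = $feeefegggfefgg  (last char: 'g')
  sorted[1] = eeefegggfefgg$f  (last char: 'f')
  sorted[2] = eefegggfefgg$fe  (last char: 'e')
  sorted[3] = efegggfefgg$fee  (last char: 'e')
  sorted[4] = efgg$feeefegggf  (last char: 'f')
  sorted[5] = egggfefgg$feeef  (last char: 'f')
  sorted[6] = feeefegggfefgg$  (last char: '$')
  sorted[7] = fefgg$feeefeggg  (last char: 'g')
  sorted[8] = fegggfefgg$feee  (last char: 'e')
  sorted[9] = fgg$feeefegggfe  (last char: 'e')
  sorted[10] = g$feeefegggfefg  (last char: 'g')
  sorted[11] = gfefgg$feeefegg  (last char: 'g')
  sorted[12] = gg$feeefegggfef  (last char: 'f')
  sorted[13] = ggfefgg$feeefeg  (last char: 'g')
  sorted[14] = gggfefgg$feeefe  (last char: 'e')
Last column: gfeeff$geeggfge
Original string S is at sorted index 6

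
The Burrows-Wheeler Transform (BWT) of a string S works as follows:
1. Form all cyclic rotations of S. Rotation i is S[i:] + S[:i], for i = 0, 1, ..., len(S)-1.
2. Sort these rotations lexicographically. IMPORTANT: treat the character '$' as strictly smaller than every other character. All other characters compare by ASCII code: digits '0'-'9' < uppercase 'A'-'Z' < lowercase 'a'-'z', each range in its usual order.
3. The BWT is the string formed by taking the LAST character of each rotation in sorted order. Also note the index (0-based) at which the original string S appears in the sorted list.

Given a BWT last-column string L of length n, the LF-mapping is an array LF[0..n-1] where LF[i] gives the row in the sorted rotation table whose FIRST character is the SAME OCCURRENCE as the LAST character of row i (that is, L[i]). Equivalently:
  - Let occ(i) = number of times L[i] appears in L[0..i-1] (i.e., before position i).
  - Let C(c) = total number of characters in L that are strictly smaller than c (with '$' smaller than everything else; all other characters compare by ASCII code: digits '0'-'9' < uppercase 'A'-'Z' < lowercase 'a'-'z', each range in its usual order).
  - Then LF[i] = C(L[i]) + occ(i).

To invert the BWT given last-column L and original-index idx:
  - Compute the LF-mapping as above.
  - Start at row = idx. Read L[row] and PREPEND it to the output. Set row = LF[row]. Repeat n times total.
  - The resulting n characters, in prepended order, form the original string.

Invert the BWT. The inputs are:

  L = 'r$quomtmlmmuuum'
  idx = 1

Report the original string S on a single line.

LF mapping: 9 0 8 11 7 2 10 3 1 4 5 12 13 14 6
Walk LF starting at row 1, prepending L[row]:
  step 1: row=1, L[1]='$', prepend. Next row=LF[1]=0
  step 2: row=0, L[0]='r', prepend. Next row=LF[0]=9
  step 3: row=9, L[9]='m', prepend. Next row=LF[9]=4
  step 4: row=4, L[4]='o', prepend. Next row=LF[4]=7
  step 5: row=7, L[7]='m', prepend. Next row=LF[7]=3
  step 6: row=3, L[3]='u', prepend. Next row=LF[3]=11
  step 7: row=11, L[11]='u', prepend. Next row=LF[11]=12
  step 8: row=12, L[12]='u', prepend. Next row=LF[12]=13
  step 9: row=13, L[13]='u', prepend. Next row=LF[13]=14
  step 10: row=14, L[14]='m', prepend. Next row=LF[14]=6
  step 11: row=6, L[6]='t', prepend. Next row=LF[6]=10
  step 12: row=10, L[10]='m', prepend. Next row=LF[10]=5
  step 13: row=5, L[5]='m', prepend. Next row=LF[5]=2
  step 14: row=2, L[2]='q', prepend. Next row=LF[2]=8
  step 15: row=8, L[8]='l', prepend. Next row=LF[8]=1
Reversed output: lqmmtmuuuumomr$

Answer: lqmmtmuuuumomr$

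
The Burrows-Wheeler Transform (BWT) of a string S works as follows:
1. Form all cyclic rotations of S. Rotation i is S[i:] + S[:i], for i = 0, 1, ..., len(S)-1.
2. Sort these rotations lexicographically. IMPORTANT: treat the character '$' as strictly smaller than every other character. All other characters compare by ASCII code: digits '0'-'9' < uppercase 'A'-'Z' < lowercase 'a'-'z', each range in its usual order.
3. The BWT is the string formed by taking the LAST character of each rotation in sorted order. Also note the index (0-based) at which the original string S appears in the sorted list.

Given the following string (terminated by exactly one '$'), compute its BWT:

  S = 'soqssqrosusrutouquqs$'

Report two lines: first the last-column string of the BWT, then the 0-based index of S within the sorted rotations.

Answer: ssrtsuouqsq$suqouqosr
11

Derivation:
All 21 rotations (rotation i = S[i:]+S[:i]):
  rot[0] = soqssqrosusrutouquqs$
  rot[1] = oqssqrosusrutouquqs$s
  rot[2] = qssqrosusrutouquqs$so
  rot[3] = ssqrosusrutouquqs$soq
  rot[4] = sqrosusrutouquqs$soqs
  rot[5] = qrosusrutouquqs$soqss
  rot[6] = rosusrutouquqs$soqssq
  rot[7] = osusrutouquqs$soqssqr
  rot[8] = susrutouquqs$soqssqro
  rot[9] = usrutouquqs$soqssqros
  rot[10] = srutouquqs$soqssqrosu
  rot[11] = rutouquqs$soqssqrosus
  rot[12] = utouquqs$soqssqrosusr
  rot[13] = touquqs$soqssqrosusru
  rot[14] = ouquqs$soqssqrosusrut
  rot[15] = uquqs$soqssqrosusruto
  rot[16] = quqs$soqssqrosusrutou
  rot[17] = uqs$soqssqrosusrutouq
  rot[18] = qs$soqssqrosusrutouqu
  rot[19] = s$soqssqrosusrutouquq
  rot[20] = $soqssqrosusrutouquqs
Sorted (with $ < everything):
  sorted[0] = $soqssqrosusrutouquqs  (last char: 's')
  sorted[1] = oqssqrosusrutouquqs$s  (last char: 's')
  sorted[2] = osusrutouquqs$soqssqr  (last char: 'r')
  sorted[3] = ouquqs$soqssqrosusrut  (last char: 't')
  sorted[4] = qrosusrutouquqs$soqss  (last char: 's')
  sorted[5] = qs$soqssqrosusrutouqu  (last char: 'u')
  sorted[6] = qssqrosusrutouquqs$so  (last char: 'o')
  sorted[7] = quqs$soqssqrosusrutou  (last char: 'u')
  sorted[8] = rosusrutouquqs$soqssq  (last char: 'q')
  sorted[9] = rutouquqs$soqssqrosus  (last char: 's')
  sorted[10] = s$soqssqrosusrutouquq  (last char: 'q')
  sorted[11] = soqssqrosusrutouquqs$  (last char: '$')
  sorted[12] = sqrosusrutouquqs$soqs  (last char: 's')
  sorted[13] = srutouquqs$soqssqrosu  (last char: 'u')
  sorted[14] = ssqrosusrutouquqs$soq  (last char: 'q')
  sorted[15] = susrutouquqs$soqssqro  (last char: 'o')
  sorted[16] = touquqs$soqssqrosusru  (last char: 'u')
  sorted[17] = uqs$soqssqrosusrutouq  (last char: 'q')
  sorted[18] = uquqs$soqssqrosusruto  (last char: 'o')
  sorted[19] = usrutouquqs$soqssqros  (last char: 's')
  sorted[20] = utouquqs$soqssqrosusr  (last char: 'r')
Last column: ssrtsuouqsq$suqouqosr
Original string S is at sorted index 11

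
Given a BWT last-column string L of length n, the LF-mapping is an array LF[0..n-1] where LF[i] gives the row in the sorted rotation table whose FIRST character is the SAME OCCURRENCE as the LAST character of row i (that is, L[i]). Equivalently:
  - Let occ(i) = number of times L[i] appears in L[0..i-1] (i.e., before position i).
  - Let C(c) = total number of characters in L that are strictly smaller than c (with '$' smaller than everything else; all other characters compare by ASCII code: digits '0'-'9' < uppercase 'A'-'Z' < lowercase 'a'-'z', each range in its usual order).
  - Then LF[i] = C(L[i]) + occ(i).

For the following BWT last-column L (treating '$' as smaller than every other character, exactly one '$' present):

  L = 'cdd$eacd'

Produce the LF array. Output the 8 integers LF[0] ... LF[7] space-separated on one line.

Answer: 2 4 5 0 7 1 3 6

Derivation:
Char counts: '$':1, 'a':1, 'c':2, 'd':3, 'e':1
C (first-col start): C('$')=0, C('a')=1, C('c')=2, C('d')=4, C('e')=7
L[0]='c': occ=0, LF[0]=C('c')+0=2+0=2
L[1]='d': occ=0, LF[1]=C('d')+0=4+0=4
L[2]='d': occ=1, LF[2]=C('d')+1=4+1=5
L[3]='$': occ=0, LF[3]=C('$')+0=0+0=0
L[4]='e': occ=0, LF[4]=C('e')+0=7+0=7
L[5]='a': occ=0, LF[5]=C('a')+0=1+0=1
L[6]='c': occ=1, LF[6]=C('c')+1=2+1=3
L[7]='d': occ=2, LF[7]=C('d')+2=4+2=6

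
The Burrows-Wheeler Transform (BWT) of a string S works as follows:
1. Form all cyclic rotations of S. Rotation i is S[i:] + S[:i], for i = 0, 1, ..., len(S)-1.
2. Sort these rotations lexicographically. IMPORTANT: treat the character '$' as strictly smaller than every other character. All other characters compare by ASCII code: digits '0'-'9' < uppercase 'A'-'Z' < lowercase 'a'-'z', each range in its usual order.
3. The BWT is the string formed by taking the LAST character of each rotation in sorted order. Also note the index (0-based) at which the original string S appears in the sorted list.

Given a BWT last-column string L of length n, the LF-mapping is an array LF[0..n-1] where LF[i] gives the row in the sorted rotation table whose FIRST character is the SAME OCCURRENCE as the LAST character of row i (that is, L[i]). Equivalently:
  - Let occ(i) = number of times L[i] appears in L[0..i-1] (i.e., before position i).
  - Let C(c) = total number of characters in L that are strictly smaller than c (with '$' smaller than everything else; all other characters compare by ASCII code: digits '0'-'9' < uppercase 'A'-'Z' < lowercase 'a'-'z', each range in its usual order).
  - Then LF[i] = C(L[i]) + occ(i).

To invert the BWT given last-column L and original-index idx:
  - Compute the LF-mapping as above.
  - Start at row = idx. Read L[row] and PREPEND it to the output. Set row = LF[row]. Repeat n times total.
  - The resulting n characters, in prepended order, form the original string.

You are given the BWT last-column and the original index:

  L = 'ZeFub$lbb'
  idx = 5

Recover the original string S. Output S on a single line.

LF mapping: 2 6 1 8 3 0 7 4 5
Walk LF starting at row 5, prepending L[row]:
  step 1: row=5, L[5]='$', prepend. Next row=LF[5]=0
  step 2: row=0, L[0]='Z', prepend. Next row=LF[0]=2
  step 3: row=2, L[2]='F', prepend. Next row=LF[2]=1
  step 4: row=1, L[1]='e', prepend. Next row=LF[1]=6
  step 5: row=6, L[6]='l', prepend. Next row=LF[6]=7
  step 6: row=7, L[7]='b', prepend. Next row=LF[7]=4
  step 7: row=4, L[4]='b', prepend. Next row=LF[4]=3
  step 8: row=3, L[3]='u', prepend. Next row=LF[3]=8
  step 9: row=8, L[8]='b', prepend. Next row=LF[8]=5
Reversed output: bubbleFZ$

Answer: bubbleFZ$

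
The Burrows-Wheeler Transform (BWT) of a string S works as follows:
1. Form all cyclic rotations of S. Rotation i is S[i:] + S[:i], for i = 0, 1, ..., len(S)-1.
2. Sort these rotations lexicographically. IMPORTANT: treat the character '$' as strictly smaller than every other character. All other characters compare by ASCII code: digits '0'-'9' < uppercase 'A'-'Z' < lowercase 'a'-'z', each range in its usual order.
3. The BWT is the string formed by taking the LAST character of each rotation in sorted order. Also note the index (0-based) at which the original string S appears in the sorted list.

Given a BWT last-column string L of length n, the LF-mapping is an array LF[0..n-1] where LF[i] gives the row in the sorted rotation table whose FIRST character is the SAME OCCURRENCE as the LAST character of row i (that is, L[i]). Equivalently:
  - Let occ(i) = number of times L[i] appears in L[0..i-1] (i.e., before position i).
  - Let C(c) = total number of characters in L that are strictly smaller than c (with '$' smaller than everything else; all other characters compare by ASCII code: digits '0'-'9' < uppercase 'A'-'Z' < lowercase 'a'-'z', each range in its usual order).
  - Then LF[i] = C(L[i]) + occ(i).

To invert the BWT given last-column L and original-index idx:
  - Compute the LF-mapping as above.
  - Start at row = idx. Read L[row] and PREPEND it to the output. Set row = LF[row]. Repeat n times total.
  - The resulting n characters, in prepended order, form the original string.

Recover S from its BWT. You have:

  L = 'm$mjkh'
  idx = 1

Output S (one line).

LF mapping: 4 0 5 2 3 1
Walk LF starting at row 1, prepending L[row]:
  step 1: row=1, L[1]='$', prepend. Next row=LF[1]=0
  step 2: row=0, L[0]='m', prepend. Next row=LF[0]=4
  step 3: row=4, L[4]='k', prepend. Next row=LF[4]=3
  step 4: row=3, L[3]='j', prepend. Next row=LF[3]=2
  step 5: row=2, L[2]='m', prepend. Next row=LF[2]=5
  step 6: row=5, L[5]='h', prepend. Next row=LF[5]=1
Reversed output: hmjkm$

Answer: hmjkm$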